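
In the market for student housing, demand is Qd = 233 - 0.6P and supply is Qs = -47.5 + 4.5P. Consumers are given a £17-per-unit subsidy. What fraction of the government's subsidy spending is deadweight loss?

Pre-subsidy: 233 - 0.6P = -47.5 + 4.5P gives P* = 55, Q* = 200.
With the rebate, buyers effectively pay Pb = Ps − 17, where Ps is the price sellers receive.
Demand in terms of Ps becomes Qd = 233 − 0.6(Ps − 17) = 243.2 - 0.6Ps. Setting this equal to supply: 243.2 - 0.6Ps = -47.5 + 4.5Ps, so Ps = 57.
Buyers pay Pb = 57 − 17 = 40; Q' = -47.5 + 4.5·57 = 209.
ΔCS = ½(200 + 209)(55 − 40) = 3067.5; ΔPS = ½(200 + 209)(57 − 55) = 409.
Government spending = 17 × 209 = 3553.
DWL = ½ × 17 × (209 − 200) = 76.5; fraction = 76.5 / 3553 = 9/418.

DWL / government spending = 9/418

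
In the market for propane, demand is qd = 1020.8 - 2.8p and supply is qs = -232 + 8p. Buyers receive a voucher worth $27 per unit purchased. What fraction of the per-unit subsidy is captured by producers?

Pre-subsidy: 1020.8 - 2.8p = -232 + 8p gives p* = 116, q* = 696.
With the rebate, buyers effectively pay pb = ps − 27, where ps is the price sellers receive.
Demand in terms of ps becomes qd = 1020.8 − 2.8(ps − 27) = 1096.4 - 2.8ps. Setting this equal to supply: 1096.4 - 2.8ps = -232 + 8ps, so ps = 123.
Buyers pay pb = 123 − 27 = 96; q' = -232 + 8·123 = 752.
Buyers' price falls by p* − pb = 116 − 96 = 20; sellers' price rises by ps − p* = 123 − 116 = 7.
So producers capture 7/27 = 7/27 of each unit of subsidy.

Producer share = 7/27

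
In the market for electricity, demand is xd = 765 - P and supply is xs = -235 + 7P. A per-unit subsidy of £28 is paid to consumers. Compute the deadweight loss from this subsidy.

Pre-subsidy: 765 - P = -235 + 7P gives P* = 125, x* = 640.
With the rebate, buyers effectively pay Pb = Ps − 28, where Ps is the price sellers receive.
Demand in terms of Ps becomes xd = 765 − 1(Ps − 28) = 793 - Ps. Setting this equal to supply: 793 - Ps = -235 + 7Ps, so Ps = 128.5.
Buyers pay Pb = 128.5 − 28 = 100.5; x' = -235 + 7·128.5 = 664.5.
The subsidy expands output by 664.5 − 640 = 24.5 past the efficient level; on those units the gap between marginal cost and willingness to pay runs from 0 up to 28.
DWL = ½ × 28 × 24.5 = 343.

Deadweight loss = £343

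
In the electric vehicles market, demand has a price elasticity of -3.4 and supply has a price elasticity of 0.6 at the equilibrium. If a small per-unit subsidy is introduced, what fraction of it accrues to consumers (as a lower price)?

Consumer share = 0.15

For a small subsidy around the equilibrium, the benefit split depends on the relative slopes, which at a point are proportional to the elasticities.
Buyer share = εs/(εs + |εd|) = 0.6/(0.6 + 3.4) = 0.15; seller share = |εd|/(εs + |εd|) = 0.85.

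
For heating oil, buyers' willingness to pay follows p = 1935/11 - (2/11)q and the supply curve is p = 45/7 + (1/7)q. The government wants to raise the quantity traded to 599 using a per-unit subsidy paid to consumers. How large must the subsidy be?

Required subsidy s = 25 per unit

At q = 599, from the demand curve buyers pay pb = 1935/11 − (2/11)·599 = 67; from the supply curve sellers need ps = 45/7 + (1/7)·599 = 92.
The subsidy must fill the gap: s = ps − pb = 92 − 67 = 25.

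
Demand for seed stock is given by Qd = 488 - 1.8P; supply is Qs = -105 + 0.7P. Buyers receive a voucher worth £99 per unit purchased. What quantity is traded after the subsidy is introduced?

Q' = 110.936

Pre-subsidy: 488 - 1.8P = -105 + 0.7P gives P* = 237.2, Q* = 61.04.
With the rebate, buyers effectively pay Pb = Ps − 99, where Ps is the price sellers receive.
Demand in terms of Ps becomes Qd = 488 − 1.8(Ps − 99) = 666.2 - 1.8Ps. Setting this equal to supply: 666.2 - 1.8Ps = -105 + 0.7Ps, so Ps = 308.48.
Buyers pay Pb = 308.48 − 99 = 209.48; Q' = -105 + 0.7·308.48 = 110.936.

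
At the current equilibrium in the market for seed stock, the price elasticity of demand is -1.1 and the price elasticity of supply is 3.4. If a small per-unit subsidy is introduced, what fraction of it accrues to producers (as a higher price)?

For a small subsidy around the equilibrium, the benefit split depends on the relative slopes, which at a point are proportional to the elasticities.
Buyer share = εs/(εs + |εd|) = 3.4/(3.4 + 1.1) = 34/45; seller share = |εd|/(εs + |εd|) = 11/45.
So producers capture 11/45 of the subsidy.

Producer share = 11/45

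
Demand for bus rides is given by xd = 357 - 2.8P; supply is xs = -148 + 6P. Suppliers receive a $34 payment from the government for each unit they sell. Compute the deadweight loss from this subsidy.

Pre-subsidy: 357 - 2.8P = -148 + 6P gives P* = 2525/44, x* = 4319/22.
With the subsidy, sellers receive Ps = Pb + 34 for each unit, where Pb is the price buyers pay.
Supply in terms of Pb becomes xs = -148 + 6(Pb + 34) = 56 + 6Pb. Setting this equal to demand: 357 - 2.8Pb = 56 + 6Pb, so Pb = 1505/44.
Sellers receive Ps = 1505/44 + 34 = 3001/44; x' = 357 − 2.8·(1505/44) = 5747/22.
The subsidy expands output by 5747/22 − 4319/22 = 714/11 past the efficient level; on those units the gap between marginal cost and willingness to pay runs from 0 up to 34.
DWL = ½ × 34 × 714/11 = 12138/11.

Deadweight loss = 12138/11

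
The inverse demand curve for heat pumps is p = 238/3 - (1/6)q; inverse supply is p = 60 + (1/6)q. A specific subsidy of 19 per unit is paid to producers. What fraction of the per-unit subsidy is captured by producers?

Producer share = 0.5

Pre-subsidy: 238/3 - (1/6)q = 60 + (1/6)q gives q* = 58 and p* = 209/3.
With the subsidy, sellers receive ps = pb + 19 for each unit, where pb is the price buyers pay.
On the curves, pb = 238/3 - (1/6)q and ps = 60 + (1/6)q; the wedge ps − pb = 19 gives 60 + (1/6)q − (238/3 - (1/6)q) = 19, so q' = 115.
Then pb = 238/3 − (1/6)·115 = 361/6 and ps = 60 + (1/6)·115 = 475/6.
Buyers' price falls by p* − pb = 209/3 − 361/6 = 9.5; sellers' price rises by ps − p* = 475/6 − 209/3 = 9.5.
So producers capture 9.5/19 = 0.5 of each unit of subsidy.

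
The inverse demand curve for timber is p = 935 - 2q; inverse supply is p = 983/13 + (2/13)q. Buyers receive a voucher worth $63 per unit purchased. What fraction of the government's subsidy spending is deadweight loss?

Pre-subsidy: 935 - 2q = 983/13 + (2/13)q gives q* = 399 and p* = 137.
With the rebate, buyers effectively pay pb = ps − 63, where ps is the price sellers receive.
On the curves, pb = 935 - 2q and ps = 983/13 + (2/13)q; the wedge ps − pb = 63 gives 983/13 + (2/13)q − (935 - 2q) = 63, so q' = 428.25.
Then pb = 935 − 2·428.25 = 78.5 and ps = 983/13 + (2/13)·428.25 = 141.5.
ΔCS = ½(399 + 428.25)(137 − 78.5) = 24197.0625; ΔPS = ½(399 + 428.25)(141.5 − 137) = 1861.3125.
Government spending = 63 × 428.25 = 26979.75.
DWL = ½ × 63 × (428.25 − 399) = 921.375; fraction = 921.375 / 26979.75 = 39/1142.

DWL / government spending = 39/1142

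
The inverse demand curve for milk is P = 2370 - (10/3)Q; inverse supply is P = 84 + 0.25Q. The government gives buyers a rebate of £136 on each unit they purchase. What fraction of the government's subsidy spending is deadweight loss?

DWL / government spending = 34/1211

Pre-subsidy: 2370 - (10/3)Q = 84 + 0.25Q gives Q* = 27432/43 and P* = 10470/43.
With the rebate, buyers effectively pay Pb = Ps − 136, where Ps is the price sellers receive.
On the curves, Pb = 2370 - (10/3)Q and Ps = 84 + 0.25Q; the wedge Ps − Pb = 136 gives 84 + 0.25Q − (2370 - (10/3)Q) = 136, so Q' = 29064/43.
Then Pb = 2370 − (10/3)·(29064/43) = 5030/43 and Ps = 84 + 0.25·(29064/43) = 10878/43.
ΔCS = ½(27432/43 + 29064/43)(10470/43 − 5030/43) = 153669120/1849; ΔPS = ½(27432/43 + 29064/43)(10878/43 − 10470/43) = 11525184/1849.
Government spending = 136 × 29064/43 = 3952704/43.
DWL = ½ × 136 × (29064/43 − 27432/43) = 110976/43; fraction = (110976/43) / (3952704/43) = 34/1211.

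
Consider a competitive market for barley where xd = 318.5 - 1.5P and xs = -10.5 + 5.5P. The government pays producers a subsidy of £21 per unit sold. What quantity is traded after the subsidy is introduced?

Pre-subsidy: 318.5 - 1.5P = -10.5 + 5.5P gives P* = 47, x* = 248.
With the subsidy, sellers receive Ps = Pb + 21 for each unit, where Pb is the price buyers pay.
Supply in terms of Pb becomes xs = -10.5 + 5.5(Pb + 21) = 105 + 5.5Pb. Setting this equal to demand: 318.5 - 1.5Pb = 105 + 5.5Pb, so Pb = 30.5.
Sellers receive Ps = 30.5 + 21 = 51.5; x' = 318.5 − 1.5·30.5 = 272.75.

x' = 272.75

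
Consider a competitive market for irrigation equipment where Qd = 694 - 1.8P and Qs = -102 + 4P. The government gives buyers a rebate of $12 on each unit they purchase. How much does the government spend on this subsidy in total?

Pre-subsidy: 694 - 1.8P = -102 + 4P gives P* = 3980/29, Q* = 12962/29.
With the rebate, buyers effectively pay Pb = Ps − 12, where Ps is the price sellers receive.
Demand in terms of Ps becomes Qd = 694 − 1.8(Ps − 12) = 715.6 - 1.8Ps. Setting this equal to supply: 715.6 - 1.8Ps = -102 + 4Ps, so Ps = 4088/29.
Buyers pay Pb = 4088/29 − 12 = 3740/29; Q' = -102 + 4·(4088/29) = 13394/29.
Government outlay = subsidy × quantity = 12 × 13394/29 = 160728/29.

Government cost = 160728/29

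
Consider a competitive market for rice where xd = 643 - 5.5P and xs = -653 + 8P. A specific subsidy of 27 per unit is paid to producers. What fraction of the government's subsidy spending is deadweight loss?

DWL / government spending = 44/203

Pre-subsidy: 643 - 5.5P = -653 + 8P gives P* = 96, x* = 115.
With the subsidy, sellers receive Ps = Pb + 27 for each unit, where Pb is the price buyers pay.
Supply in terms of Pb becomes xs = -653 + 8(Pb + 27) = -437 + 8Pb. Setting this equal to demand: 643 - 5.5Pb = -437 + 8Pb, so Pb = 80.
Sellers receive Ps = 80 + 27 = 107; x' = 643 − 5.5·80 = 203.
ΔCS = ½(115 + 203)(96 − 80) = 2544; ΔPS = ½(115 + 203)(107 − 96) = 1749.
Government spending = 27 × 203 = 5481.
DWL = ½ × 27 × (203 − 115) = 1188; fraction = 1188 / 5481 = 44/203.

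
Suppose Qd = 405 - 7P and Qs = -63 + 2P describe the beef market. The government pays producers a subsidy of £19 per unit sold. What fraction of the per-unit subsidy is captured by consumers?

Consumer share = 2/9

Pre-subsidy: 405 - 7P = -63 + 2P gives P* = 52, Q* = 41.
With the subsidy, sellers receive Ps = Pb + 19 for each unit, where Pb is the price buyers pay.
Supply in terms of Pb becomes Qs = -63 + 2(Pb + 19) = -25 + 2Pb. Setting this equal to demand: 405 - 7Pb = -25 + 2Pb, so Pb = 430/9.
Sellers receive Ps = 430/9 + 19 = 601/9; Q' = 405 − 7·(430/9) = 635/9.
Buyers' price falls by P* − Pb = 52 − 430/9 = 38/9; sellers' price rises by Ps − P* = 601/9 − 52 = 133/9.
So consumers capture (38/9)/19 = 2/9 of each unit of subsidy.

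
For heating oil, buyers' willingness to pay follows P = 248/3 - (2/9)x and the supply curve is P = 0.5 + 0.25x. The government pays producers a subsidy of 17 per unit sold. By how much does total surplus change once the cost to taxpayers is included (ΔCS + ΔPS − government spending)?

Pre-subsidy: 248/3 - (2/9)x = 0.5 + 0.25x gives x* = 174 and P* = 44.
With the subsidy, sellers receive Ps = Pb + 17 for each unit, where Pb is the price buyers pay.
On the curves, Pb = 248/3 - (2/9)x and Ps = 0.5 + 0.25x; the wedge Ps − Pb = 17 gives 0.5 + 0.25x − (248/3 - (2/9)x) = 17, so x' = 210.
Then Pb = 248/3 − (2/9)·210 = 36 and Ps = 0.5 + 0.25·210 = 53.
ΔCS = ½(174 + 210)(44 − 36) = 1536; ΔPS = ½(174 + 210)(53 − 44) = 1728.
Government spending = 17 × 210 = 3570.
Net change = 1536 + 1728 − 3570 = -306. The loss equals the DWL triangle ½·17·36.

Net change in total surplus = -306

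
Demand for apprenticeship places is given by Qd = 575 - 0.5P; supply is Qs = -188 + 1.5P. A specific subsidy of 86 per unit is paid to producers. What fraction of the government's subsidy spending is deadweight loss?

Pre-subsidy: 575 - 0.5P = -188 + 1.5P gives P* = 381.5, Q* = 384.25.
With the subsidy, sellers receive Ps = Pb + 86 for each unit, where Pb is the price buyers pay.
Supply in terms of Pb becomes Qs = -188 + 1.5(Pb + 86) = -59 + 1.5Pb. Setting this equal to demand: 575 - 0.5Pb = -59 + 1.5Pb, so Pb = 317.
Sellers receive Ps = 317 + 86 = 403; Q' = 575 − 0.5·317 = 416.5.
ΔCS = ½(384.25 + 416.5)(381.5 − 317) = 25824.1875; ΔPS = ½(384.25 + 416.5)(403 − 381.5) = 8608.0625.
Government spending = 86 × 416.5 = 35819.
DWL = ½ × 86 × (416.5 − 384.25) = 1386.75; fraction = 1386.75 / 35819 = 129/3332.

DWL / government spending = 129/3332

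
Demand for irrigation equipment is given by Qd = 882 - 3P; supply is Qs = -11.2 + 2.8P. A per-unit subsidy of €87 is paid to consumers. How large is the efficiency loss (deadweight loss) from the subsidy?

Deadweight loss = €5481

Pre-subsidy: 882 - 3P = -11.2 + 2.8P gives P* = 154, Q* = 420.
With the rebate, buyers effectively pay Pb = Ps − 87, where Ps is the price sellers receive.
Demand in terms of Ps becomes Qd = 882 − 3(Ps − 87) = 1143 - 3Ps. Setting this equal to supply: 1143 - 3Ps = -11.2 + 2.8Ps, so Ps = 199.
Buyers pay Pb = 199 − 87 = 112; Q' = -11.2 + 2.8·199 = 546.
The subsidy expands output by 546 − 420 = 126 past the efficient level; on those units the gap between marginal cost and willingness to pay runs from 0 up to 87.
DWL = ½ × 87 × 126 = 5481.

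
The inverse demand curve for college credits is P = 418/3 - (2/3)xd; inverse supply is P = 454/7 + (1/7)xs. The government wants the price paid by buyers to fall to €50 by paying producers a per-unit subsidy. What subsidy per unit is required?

At a buyer price of 50, quantity demanded is 209 − 1.5·50 = 134.
Sellers supply 134 only when they receive Ps = 454/7 + (1/7)·134 = 84.
s = Ps − Pb = 84 − 50 = 34.

Required subsidy s = €34 per unit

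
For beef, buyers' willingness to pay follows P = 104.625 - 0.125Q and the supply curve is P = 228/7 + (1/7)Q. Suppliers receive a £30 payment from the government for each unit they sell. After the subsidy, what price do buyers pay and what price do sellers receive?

Pre-subsidy: 104.625 - 0.125Q = 228/7 + (1/7)Q gives Q* = 269 and P* = 71.
With the subsidy, sellers receive Ps = Pb + 30 for each unit, where Pb is the price buyers pay.
On the curves, Pb = 104.625 - 0.125Q and Ps = 228/7 + (1/7)Q; the wedge Ps − Pb = 30 gives 228/7 + (1/7)Q − (104.625 - 0.125Q) = 30, so Q' = 381.
Then Pb = 104.625 − 0.125·381 = 57 and Ps = 228/7 + (1/7)·381 = 87.

Buyers pay £57; sellers receive £87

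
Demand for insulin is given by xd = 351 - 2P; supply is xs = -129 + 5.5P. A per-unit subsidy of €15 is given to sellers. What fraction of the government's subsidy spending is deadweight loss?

Pre-subsidy: 351 - 2P = -129 + 5.5P gives P* = 64, x* = 223.
With the subsidy, sellers receive Ps = Pb + 15 for each unit, where Pb is the price buyers pay.
Supply in terms of Pb becomes xs = -129 + 5.5(Pb + 15) = -46.5 + 5.5Pb. Setting this equal to demand: 351 - 2Pb = -46.5 + 5.5Pb, so Pb = 53.
Sellers receive Ps = 53 + 15 = 68; x' = 351 − 2·53 = 245.
ΔCS = ½(223 + 245)(64 − 53) = 2574; ΔPS = ½(223 + 245)(68 − 64) = 936.
Government spending = 15 × 245 = 3675.
DWL = ½ × 15 × (245 − 223) = 165; fraction = 165 / 3675 = 11/245.

DWL / government spending = 11/245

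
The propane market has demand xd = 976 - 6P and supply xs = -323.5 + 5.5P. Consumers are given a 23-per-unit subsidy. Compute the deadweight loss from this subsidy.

Deadweight loss = 759

Pre-subsidy: 976 - 6P = -323.5 + 5.5P gives P* = 113, x* = 298.
With the rebate, buyers effectively pay Pb = Ps − 23, where Ps is the price sellers receive.
Demand in terms of Ps becomes xd = 976 − 6(Ps − 23) = 1114 - 6Ps. Setting this equal to supply: 1114 - 6Ps = -323.5 + 5.5Ps, so Ps = 125.
Buyers pay Pb = 125 − 23 = 102; x' = -323.5 + 5.5·125 = 364.
The subsidy expands output by 364 − 298 = 66 past the efficient level; on those units the gap between marginal cost and willingness to pay runs from 0 up to 23.
DWL = ½ × 23 × 66 = 759.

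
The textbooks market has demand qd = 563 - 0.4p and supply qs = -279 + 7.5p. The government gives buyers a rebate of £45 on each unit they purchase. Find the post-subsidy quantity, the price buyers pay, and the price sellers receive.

q' = 42459/79; buyers pay 5045/79; sellers receive 8600/79

Pre-subsidy: 563 - 0.4p = -279 + 7.5p gives p* = 8420/79, q* = 41109/79.
With the rebate, buyers effectively pay pb = ps − 45, where ps is the price sellers receive.
Demand in terms of ps becomes qd = 563 − 0.4(ps − 45) = 581 - 0.4ps. Setting this equal to supply: 581 - 0.4ps = -279 + 7.5ps, so ps = 8600/79.
Buyers pay pb = 8600/79 − 45 = 5045/79; q' = -279 + 7.5·(8600/79) = 42459/79.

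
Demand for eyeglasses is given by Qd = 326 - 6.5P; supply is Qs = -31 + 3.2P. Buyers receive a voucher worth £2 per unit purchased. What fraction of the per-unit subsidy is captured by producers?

Pre-subsidy: 326 - 6.5P = -31 + 3.2P gives P* = 3570/97, Q* = 8417/97.
With the rebate, buyers effectively pay Pb = Ps − 2, where Ps is the price sellers receive.
Demand in terms of Ps becomes Qd = 326 − 6.5(Ps − 2) = 339 - 6.5Ps. Setting this equal to supply: 339 - 6.5Ps = -31 + 3.2Ps, so Ps = 3700/97.
Buyers pay Pb = 3700/97 − 2 = 3506/97; Q' = -31 + 3.2·(3700/97) = 8833/97.
Buyers' price falls by P* − Pb = 3570/97 − 3506/97 = 64/97; sellers' price rises by Ps − P* = 3700/97 − 3570/97 = 130/97.
So producers capture (130/97)/2 = 65/97 of each unit of subsidy.

Producer share = 65/97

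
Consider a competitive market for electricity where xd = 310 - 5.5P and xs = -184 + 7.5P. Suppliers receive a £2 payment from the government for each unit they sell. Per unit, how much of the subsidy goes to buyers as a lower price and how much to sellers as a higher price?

Buyers gain 15/13 per unit; sellers gain 11/13 per unit

Pre-subsidy: 310 - 5.5P = -184 + 7.5P gives P* = 38, x* = 101.
With the subsidy, sellers receive Ps = Pb + 2 for each unit, where Pb is the price buyers pay.
Supply in terms of Pb becomes xs = -184 + 7.5(Pb + 2) = -169 + 7.5Pb. Setting this equal to demand: 310 - 5.5Pb = -169 + 7.5Pb, so Pb = 479/13.
Sellers receive Ps = 479/13 + 2 = 505/13; x' = 310 − 5.5·(479/13) = 2791/26.
Buyers' price falls by P* − Pb = 38 − 479/13 = 15/13; sellers' price rises by Ps − P* = 505/13 − 38 = 11/13.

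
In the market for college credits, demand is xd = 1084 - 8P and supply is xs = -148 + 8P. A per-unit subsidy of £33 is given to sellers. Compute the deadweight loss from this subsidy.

Pre-subsidy: 1084 - 8P = -148 + 8P gives P* = 77, x* = 468.
With the subsidy, sellers receive Ps = Pb + 33 for each unit, where Pb is the price buyers pay.
Supply in terms of Pb becomes xs = -148 + 8(Pb + 33) = 116 + 8Pb. Setting this equal to demand: 1084 - 8Pb = 116 + 8Pb, so Pb = 60.5.
Sellers receive Ps = 60.5 + 33 = 93.5; x' = 1084 − 8·60.5 = 600.
The subsidy expands output by 600 − 468 = 132 past the efficient level; on those units the gap between marginal cost and willingness to pay runs from 0 up to 33.
DWL = ½ × 33 × 132 = 2178.

Deadweight loss = £2178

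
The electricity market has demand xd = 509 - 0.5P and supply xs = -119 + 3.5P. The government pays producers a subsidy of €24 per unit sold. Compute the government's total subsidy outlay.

Pre-subsidy: 509 - 0.5P = -119 + 3.5P gives P* = 157, x* = 430.5.
With the subsidy, sellers receive Ps = Pb + 24 for each unit, where Pb is the price buyers pay.
Supply in terms of Pb becomes xs = -119 + 3.5(Pb + 24) = -35 + 3.5Pb. Setting this equal to demand: 509 - 0.5Pb = -35 + 3.5Pb, so Pb = 136.
Sellers receive Ps = 136 + 24 = 160; x' = 509 − 0.5·136 = 441.
Government outlay = subsidy × quantity = 24 × 441 = 10584.

Government cost = €10584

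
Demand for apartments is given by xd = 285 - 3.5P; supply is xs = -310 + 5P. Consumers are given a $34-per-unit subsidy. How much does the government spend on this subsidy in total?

Government cost = $3740

Pre-subsidy: 285 - 3.5P = -310 + 5P gives P* = 70, x* = 40.
With the rebate, buyers effectively pay Pb = Ps − 34, where Ps is the price sellers receive.
Demand in terms of Ps becomes xd = 285 − 3.5(Ps − 34) = 404 - 3.5Ps. Setting this equal to supply: 404 - 3.5Ps = -310 + 5Ps, so Ps = 84.
Buyers pay Pb = 84 − 34 = 50; x' = -310 + 5·84 = 110.
Government outlay = subsidy × quantity = 34 × 110 = 3740.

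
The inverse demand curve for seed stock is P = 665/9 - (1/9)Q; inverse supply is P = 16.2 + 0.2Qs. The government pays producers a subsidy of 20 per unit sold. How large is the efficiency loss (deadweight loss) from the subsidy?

Deadweight loss = 4500/7

Pre-subsidy: 665/9 - (1/9)Q = 16.2 + 0.2Q gives Q* = 1298/7 and P* = 373/7.
With the subsidy, sellers receive Ps = Pb + 20 for each unit, where Pb is the price buyers pay.
On the curves, Pb = 665/9 - (1/9)Q and Ps = 16.2 + 0.2Q; the wedge Ps − Pb = 20 gives 16.2 + 0.2Q − (665/9 - (1/9)Q) = 20, so Q' = 1748/7.
Then Pb = 665/9 − (1/9)·(1748/7) = 323/7 and Ps = 16.2 + 0.2·(1748/7) = 463/7.
The subsidy expands output by 1748/7 − 1298/7 = 450/7 past the efficient level; on those units the gap between marginal cost and willingness to pay runs from 0 up to 20.
DWL = ½ × 20 × 450/7 = 4500/7.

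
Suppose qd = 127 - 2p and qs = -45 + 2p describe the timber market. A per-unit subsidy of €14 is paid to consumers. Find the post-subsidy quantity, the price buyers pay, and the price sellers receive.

q' = 55; buyers pay €36; sellers receive €50

Pre-subsidy: 127 - 2p = -45 + 2p gives p* = 43, q* = 41.
With the rebate, buyers effectively pay pb = ps − 14, where ps is the price sellers receive.
Demand in terms of ps becomes qd = 127 − 2(ps − 14) = 155 - 2ps. Setting this equal to supply: 155 - 2ps = -45 + 2ps, so ps = 50.
Buyers pay pb = 50 − 14 = 36; q' = -45 + 2·50 = 55.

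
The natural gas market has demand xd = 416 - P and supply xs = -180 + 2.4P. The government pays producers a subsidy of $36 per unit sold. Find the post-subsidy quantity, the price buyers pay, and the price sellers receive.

Pre-subsidy: 416 - P = -180 + 2.4P gives P* = 2980/17, x* = 4092/17.
With the subsidy, sellers receive Ps = Pb + 36 for each unit, where Pb is the price buyers pay.
Supply in terms of Pb becomes xs = -180 + 2.4(Pb + 36) = -93.6 + 2.4Pb. Setting this equal to demand: 416 - Pb = -93.6 + 2.4Pb, so Pb = 2548/17.
Sellers receive Ps = 2548/17 + 36 = 3160/17; x' = 416 − 1·(2548/17) = 4524/17.

x' = 4524/17; buyers pay 2548/17; sellers receive 3160/17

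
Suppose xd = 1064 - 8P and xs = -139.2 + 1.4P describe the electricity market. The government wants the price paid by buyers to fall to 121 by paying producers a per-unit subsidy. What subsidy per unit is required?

At a buyer price of 121, quantity demanded is 1064 − 8·121 = 96.
Sellers supply 96 only when they receive Ps with -139.2 + 1.4·Ps = 96, i.e. Ps = 168.
s = Ps − Pb = 168 − 121 = 47.

Required subsidy s = 47 per unit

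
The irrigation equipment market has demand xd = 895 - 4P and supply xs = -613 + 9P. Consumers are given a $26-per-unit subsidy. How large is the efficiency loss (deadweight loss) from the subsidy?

Pre-subsidy: 895 - 4P = -613 + 9P gives P* = 116, x* = 431.
With the rebate, buyers effectively pay Pb = Ps − 26, where Ps is the price sellers receive.
Demand in terms of Ps becomes xd = 895 − 4(Ps − 26) = 999 - 4Ps. Setting this equal to supply: 999 - 4Ps = -613 + 9Ps, so Ps = 124.
Buyers pay Pb = 124 − 26 = 98; x' = -613 + 9·124 = 503.
The subsidy expands output by 503 − 431 = 72 past the efficient level; on those units the gap between marginal cost and willingness to pay runs from 0 up to 26.
DWL = ½ × 26 × 72 = 936.

Deadweight loss = $936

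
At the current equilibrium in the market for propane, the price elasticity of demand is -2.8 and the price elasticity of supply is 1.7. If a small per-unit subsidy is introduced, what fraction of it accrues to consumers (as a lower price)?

For a small subsidy around the equilibrium, the benefit split depends on the relative slopes, which at a point are proportional to the elasticities.
Buyer share = εs/(εs + |εd|) = 1.7/(1.7 + 2.8) = 17/45; seller share = |εd|/(εs + |εd|) = 28/45.

Consumer share = 17/45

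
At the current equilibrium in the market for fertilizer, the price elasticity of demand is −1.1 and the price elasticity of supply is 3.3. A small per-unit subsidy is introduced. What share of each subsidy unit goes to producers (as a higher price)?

Producer share = 0.25

For a small subsidy around the equilibrium, the benefit split depends on the relative slopes, which at a point are proportional to the elasticities.
Buyer share = εs/(εs + |εd|) = 3.3/(3.3 + 1.1) = 0.75; seller share = |εd|/(εs + |εd|) = 0.25.
So producers capture 0.25 of the subsidy.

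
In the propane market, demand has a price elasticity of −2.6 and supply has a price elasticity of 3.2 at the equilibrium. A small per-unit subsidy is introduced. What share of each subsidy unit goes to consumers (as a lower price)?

Consumer share = 16/29

For a small subsidy around the equilibrium, the benefit split depends on the relative slopes, which at a point are proportional to the elasticities.
Buyer share = εs/(εs + |εd|) = 3.2/(3.2 + 2.6) = 16/29; seller share = |εd|/(εs + |εd|) = 13/29.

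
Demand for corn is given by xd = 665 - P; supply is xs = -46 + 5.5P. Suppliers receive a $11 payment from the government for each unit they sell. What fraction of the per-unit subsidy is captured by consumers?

Pre-subsidy: 665 - P = -46 + 5.5P gives P* = 1422/13, x* = 7223/13.
With the subsidy, sellers receive Ps = Pb + 11 for each unit, where Pb is the price buyers pay.
Supply in terms of Pb becomes xs = -46 + 5.5(Pb + 11) = 14.5 + 5.5Pb. Setting this equal to demand: 665 - Pb = 14.5 + 5.5Pb, so Pb = 1301/13.
Sellers receive Ps = 1301/13 + 11 = 1444/13; x' = 665 − 1·(1301/13) = 7344/13.
Buyers' price falls by P* − Pb = 1422/13 − 1301/13 = 121/13; sellers' price rises by Ps − P* = 1444/13 − 1422/13 = 22/13.
So consumers capture (121/13)/11 = 11/13 of each unit of subsidy.

Consumer share = 11/13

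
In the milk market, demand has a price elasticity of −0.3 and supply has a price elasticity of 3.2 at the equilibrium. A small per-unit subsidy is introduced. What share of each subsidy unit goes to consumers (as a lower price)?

Consumer share = 32/35

For a small subsidy around the equilibrium, the benefit split depends on the relative slopes, which at a point are proportional to the elasticities.
Buyer share = εs/(εs + |εd|) = 3.2/(3.2 + 0.3) = 32/35; seller share = |εd|/(εs + |εd|) = 3/35.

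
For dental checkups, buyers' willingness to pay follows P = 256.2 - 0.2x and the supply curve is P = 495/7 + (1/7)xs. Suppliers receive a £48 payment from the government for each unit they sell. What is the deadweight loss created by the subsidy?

Pre-subsidy: 256.2 - 0.2x = 495/7 + (1/7)x gives x* = 541 and P* = 148.
With the subsidy, sellers receive Ps = Pb + 48 for each unit, where Pb is the price buyers pay.
On the curves, Pb = 256.2 - 0.2x and Ps = 495/7 + (1/7)x; the wedge Ps − Pb = 48 gives 495/7 + (1/7)x − (256.2 - 0.2x) = 48, so x' = 681.
Then Pb = 256.2 − 0.2·681 = 120 and Ps = 495/7 + (1/7)·681 = 168.
The subsidy expands output by 681 − 541 = 140 past the efficient level; on those units the gap between marginal cost and willingness to pay runs from 0 up to 48.
DWL = ½ × 48 × 140 = 3360.

Deadweight loss = £3360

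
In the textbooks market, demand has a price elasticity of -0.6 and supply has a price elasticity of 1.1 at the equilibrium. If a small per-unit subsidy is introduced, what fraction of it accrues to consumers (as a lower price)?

For a small subsidy around the equilibrium, the benefit split depends on the relative slopes, which at a point are proportional to the elasticities.
Buyer share = εs/(εs + |εd|) = 1.1/(1.1 + 0.6) = 11/17; seller share = |εd|/(εs + |εd|) = 6/17.

Consumer share = 11/17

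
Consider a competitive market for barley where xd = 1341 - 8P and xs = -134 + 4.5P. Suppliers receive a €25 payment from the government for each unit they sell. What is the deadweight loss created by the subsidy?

Pre-subsidy: 1341 - 8P = -134 + 4.5P gives P* = 118, x* = 397.
With the subsidy, sellers receive Ps = Pb + 25 for each unit, where Pb is the price buyers pay.
Supply in terms of Pb becomes xs = -134 + 4.5(Pb + 25) = -21.5 + 4.5Pb. Setting this equal to demand: 1341 - 8Pb = -21.5 + 4.5Pb, so Pb = 109.
Sellers receive Ps = 109 + 25 = 134; x' = 1341 − 8·109 = 469.
The subsidy expands output by 469 − 397 = 72 past the efficient level; on those units the gap between marginal cost and willingness to pay runs from 0 up to 25.
DWL = ½ × 25 × 72 = 900.

Deadweight loss = €900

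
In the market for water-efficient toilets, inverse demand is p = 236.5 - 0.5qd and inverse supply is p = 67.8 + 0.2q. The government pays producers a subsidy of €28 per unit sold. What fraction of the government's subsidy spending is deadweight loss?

Pre-subsidy: 236.5 - 0.5q = 67.8 + 0.2q gives q* = 241 and p* = 116.
With the subsidy, sellers receive ps = pb + 28 for each unit, where pb is the price buyers pay.
On the curves, pb = 236.5 - 0.5q and ps = 67.8 + 0.2q; the wedge ps − pb = 28 gives 67.8 + 0.2q − (236.5 - 0.5q) = 28, so q' = 281.
Then pb = 236.5 − 0.5·281 = 96 and ps = 67.8 + 0.2·281 = 124.
ΔCS = ½(241 + 281)(116 − 96) = 5220; ΔPS = ½(241 + 281)(124 − 116) = 2088.
Government spending = 28 × 281 = 7868.
DWL = ½ × 28 × (281 − 241) = 560; fraction = 560 / 7868 = 20/281.

DWL / government spending = 20/281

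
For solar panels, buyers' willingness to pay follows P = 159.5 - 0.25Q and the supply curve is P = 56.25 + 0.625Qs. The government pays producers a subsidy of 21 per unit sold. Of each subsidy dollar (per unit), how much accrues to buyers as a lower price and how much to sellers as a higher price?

Buyers gain 6 per unit; sellers gain 15 per unit

Pre-subsidy: 159.5 - 0.25Q = 56.25 + 0.625Q gives Q* = 118 and P* = 130.
With the subsidy, sellers receive Ps = Pb + 21 for each unit, where Pb is the price buyers pay.
On the curves, Pb = 159.5 - 0.25Q and Ps = 56.25 + 0.625Q; the wedge Ps − Pb = 21 gives 56.25 + 0.625Q − (159.5 - 0.25Q) = 21, so Q' = 142.
Then Pb = 159.5 − 0.25·142 = 124 and Ps = 56.25 + 0.625·142 = 145.
Buyers' price falls by P* − Pb = 130 − 124 = 6; sellers' price rises by Ps − P* = 145 − 130 = 15.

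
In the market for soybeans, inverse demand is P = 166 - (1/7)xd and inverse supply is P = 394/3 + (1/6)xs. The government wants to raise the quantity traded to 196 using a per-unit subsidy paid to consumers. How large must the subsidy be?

Required subsidy s = 26 per unit

At x = 196, from the demand curve buyers pay Pb = 166 − (1/7)·196 = 138; from the supply curve sellers need Ps = 394/3 + (1/6)·196 = 164.
The subsidy must fill the gap: s = Ps − Pb = 164 − 138 = 26.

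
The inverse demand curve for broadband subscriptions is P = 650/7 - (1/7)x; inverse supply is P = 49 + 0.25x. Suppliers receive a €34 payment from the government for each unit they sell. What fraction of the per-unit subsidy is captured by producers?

Producer share = 7/11

Pre-subsidy: 650/7 - (1/7)x = 49 + 0.25x gives x* = 1228/11 and P* = 846/11.
With the subsidy, sellers receive Ps = Pb + 34 for each unit, where Pb is the price buyers pay.
On the curves, Pb = 650/7 - (1/7)x and Ps = 49 + 0.25x; the wedge Ps − Pb = 34 gives 49 + 0.25x − (650/7 - (1/7)x) = 34, so x' = 2180/11.
Then Pb = 650/7 − (1/7)·(2180/11) = 710/11 and Ps = 49 + 0.25·(2180/11) = 1084/11.
Buyers' price falls by P* − Pb = 846/11 − 710/11 = 136/11; sellers' price rises by Ps − P* = 1084/11 − 846/11 = 238/11.
So producers capture (238/11)/34 = 7/11 of each unit of subsidy.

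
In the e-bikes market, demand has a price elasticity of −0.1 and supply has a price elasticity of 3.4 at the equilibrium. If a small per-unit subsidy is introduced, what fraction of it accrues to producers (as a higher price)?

For a small subsidy around the equilibrium, the benefit split depends on the relative slopes, which at a point are proportional to the elasticities.
Buyer share = εs/(εs + |εd|) = 3.4/(3.4 + 0.1) = 34/35; seller share = |εd|/(εs + |εd|) = 1/35.
So producers capture 1/35 of the subsidy.

Producer share = 1/35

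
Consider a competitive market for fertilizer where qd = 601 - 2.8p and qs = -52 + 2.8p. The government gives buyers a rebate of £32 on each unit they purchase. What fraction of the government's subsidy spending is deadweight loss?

Pre-subsidy: 601 - 2.8p = -52 + 2.8p gives p* = 3265/28, q* = 274.5.
With the rebate, buyers effectively pay pb = ps − 32, where ps is the price sellers receive.
Demand in terms of ps becomes qd = 601 − 2.8(ps − 32) = 690.6 - 2.8ps. Setting this equal to supply: 690.6 - 2.8ps = -52 + 2.8ps, so ps = 3713/28.
Buyers pay pb = 3713/28 − 32 = 2817/28; q' = -52 + 2.8·(3713/28) = 319.3.
ΔCS = ½(274.5 + 319.3)(3265/28 − 2817/28) = 4750.4; ΔPS = ½(274.5 + 319.3)(3713/28 − 3265/28) = 4750.4.
Government spending = 32 × 319.3 = 10217.6.
DWL = ½ × 32 × (319.3 − 274.5) = 716.8; fraction = 716.8 / 10217.6 = 224/3193.

DWL / government spending = 224/3193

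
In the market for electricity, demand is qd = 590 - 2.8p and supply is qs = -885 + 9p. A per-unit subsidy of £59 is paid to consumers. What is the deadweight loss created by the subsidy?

Deadweight loss = £3717

Pre-subsidy: 590 - 2.8p = -885 + 9p gives p* = 125, q* = 240.
With the rebate, buyers effectively pay pb = ps − 59, where ps is the price sellers receive.
Demand in terms of ps becomes qd = 590 − 2.8(ps − 59) = 755.2 - 2.8ps. Setting this equal to supply: 755.2 - 2.8ps = -885 + 9ps, so ps = 139.
Buyers pay pb = 139 − 59 = 80; q' = -885 + 9·139 = 366.
The subsidy expands output by 366 − 240 = 126 past the efficient level; on those units the gap between marginal cost and willingness to pay runs from 0 up to 59.
DWL = ½ × 59 × 126 = 3717.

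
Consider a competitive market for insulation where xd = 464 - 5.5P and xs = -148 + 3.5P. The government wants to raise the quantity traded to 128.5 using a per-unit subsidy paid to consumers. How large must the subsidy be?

At x = 128.5, invert demand for the buyer price: Pb = (464 − 128.5)/5.5 = 61; invert supply for the seller price: Ps = (128.5 − (-148))/3.5 = 79.
The subsidy must fill the gap: s = Ps − Pb = 79 − 61 = 18.

Required subsidy s = 18 per unit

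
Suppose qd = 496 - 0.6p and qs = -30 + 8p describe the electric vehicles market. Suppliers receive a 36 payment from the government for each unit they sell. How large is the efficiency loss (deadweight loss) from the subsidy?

Deadweight loss = 15552/43

Pre-subsidy: 496 - 0.6p = -30 + 8p gives p* = 2630/43, q* = 19750/43.
With the subsidy, sellers receive ps = pb + 36 for each unit, where pb is the price buyers pay.
Supply in terms of pb becomes qs = -30 + 8(pb + 36) = 258 + 8pb. Setting this equal to demand: 496 - 0.6pb = 258 + 8pb, so pb = 1190/43.
Sellers receive ps = 1190/43 + 36 = 2738/43; q' = 496 − 0.6·(1190/43) = 20614/43.
The subsidy expands output by 20614/43 − 19750/43 = 864/43 past the efficient level; on those units the gap between marginal cost and willingness to pay runs from 0 up to 36.
DWL = ½ × 36 × 864/43 = 15552/43.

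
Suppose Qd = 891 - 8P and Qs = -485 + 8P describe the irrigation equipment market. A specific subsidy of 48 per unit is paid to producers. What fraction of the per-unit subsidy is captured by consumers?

Pre-subsidy: 891 - 8P = -485 + 8P gives P* = 86, Q* = 203.
With the subsidy, sellers receive Ps = Pb + 48 for each unit, where Pb is the price buyers pay.
Supply in terms of Pb becomes Qs = -485 + 8(Pb + 48) = -101 + 8Pb. Setting this equal to demand: 891 - 8Pb = -101 + 8Pb, so Pb = 62.
Sellers receive Ps = 62 + 48 = 110; Q' = 891 − 8·62 = 395.
Buyers' price falls by P* − Pb = 86 − 62 = 24; sellers' price rises by Ps − P* = 110 − 86 = 24.
So consumers capture 24/48 = 0.5 of each unit of subsidy.

Consumer share = 0.5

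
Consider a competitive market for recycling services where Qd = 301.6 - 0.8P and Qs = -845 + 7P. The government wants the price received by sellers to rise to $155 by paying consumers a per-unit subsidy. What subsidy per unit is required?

At a seller price of 155, quantity supplied is -845 + 7·155 = 240.
Buyers absorb 240 only when they pay Pb with 301.6 − 0.8·Pb = 240, i.e. Pb = 77.
s = Ps − Pb = 155 − 77 = 78.

Required subsidy s = $78 per unit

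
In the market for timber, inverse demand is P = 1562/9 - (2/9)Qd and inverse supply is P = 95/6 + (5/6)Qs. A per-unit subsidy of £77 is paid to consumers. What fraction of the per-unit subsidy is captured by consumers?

Consumer share = 4/19

Pre-subsidy: 1562/9 - (2/9)Q = 95/6 + (5/6)Q gives Q* = 2839/19 and P* = 8000/57.
With the rebate, buyers effectively pay Pb = Ps − 77, where Ps is the price sellers receive.
On the curves, Pb = 1562/9 - (2/9)Q and Ps = 95/6 + (5/6)Q; the wedge Ps − Pb = 77 gives 95/6 + (5/6)Q − (1562/9 - (2/9)Q) = 77, so Q' = 4225/19.
Then Pb = 1562/9 − (2/9)·(4225/19) = 7076/57 and Ps = 95/6 + (5/6)·(4225/19) = 11465/57.
Buyers' price falls by P* − Pb = 8000/57 − 7076/57 = 308/19; sellers' price rises by Ps − P* = 11465/57 − 8000/57 = 1155/19.
So consumers capture (308/19)/77 = 4/19 of each unit of subsidy.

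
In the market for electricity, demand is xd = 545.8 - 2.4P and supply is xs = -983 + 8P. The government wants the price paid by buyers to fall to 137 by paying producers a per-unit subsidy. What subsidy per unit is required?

Required subsidy s = 13 per unit

At a buyer price of 137, quantity demanded is 545.8 − 2.4·137 = 217.
Sellers supply 217 only when they receive Ps with -983 + 8·Ps = 217, i.e. Ps = 150.
s = Ps − Pb = 150 − 137 = 13.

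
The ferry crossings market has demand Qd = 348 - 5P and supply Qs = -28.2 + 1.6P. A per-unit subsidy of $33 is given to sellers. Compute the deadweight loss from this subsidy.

Deadweight loss = $660

Pre-subsidy: 348 - 5P = -28.2 + 1.6P gives P* = 57, Q* = 63.
With the subsidy, sellers receive Ps = Pb + 33 for each unit, where Pb is the price buyers pay.
Supply in terms of Pb becomes Qs = -28.2 + 1.6(Pb + 33) = 24.6 + 1.6Pb. Setting this equal to demand: 348 - 5Pb = 24.6 + 1.6Pb, so Pb = 49.
Sellers receive Ps = 49 + 33 = 82; Q' = 348 − 5·49 = 103.
The subsidy expands output by 103 − 63 = 40 past the efficient level; on those units the gap between marginal cost and willingness to pay runs from 0 up to 33.
DWL = ½ × 33 × 40 = 660.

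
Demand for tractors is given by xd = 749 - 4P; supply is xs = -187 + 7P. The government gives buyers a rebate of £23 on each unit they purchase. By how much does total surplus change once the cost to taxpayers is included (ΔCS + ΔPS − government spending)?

Net change in total surplus = -7406/11

Pre-subsidy: 749 - 4P = -187 + 7P gives P* = 936/11, x* = 4495/11.
With the rebate, buyers effectively pay Pb = Ps − 23, where Ps is the price sellers receive.
Demand in terms of Ps becomes xd = 749 − 4(Ps − 23) = 841 - 4Ps. Setting this equal to supply: 841 - 4Ps = -187 + 7Ps, so Ps = 1028/11.
Buyers pay Pb = 1028/11 − 23 = 775/11; x' = -187 + 7·(1028/11) = 5139/11.
ΔCS = ½(4495/11 + 5139/11)(936/11 − 775/11) = 775537/121; ΔPS = ½(4495/11 + 5139/11)(1028/11 − 936/11) = 443164/121.
Government spending = 23 × 5139/11 = 118197/11.
Net change = 775537/121 + 443164/121 − 118197/11 = -7406/11. The loss equals the DWL triangle ½·23·644/11.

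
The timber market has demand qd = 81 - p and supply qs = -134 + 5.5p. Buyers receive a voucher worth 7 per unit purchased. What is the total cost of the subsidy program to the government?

Pre-subsidy: 81 - p = -134 + 5.5p gives p* = 430/13, q* = 623/13.
With the rebate, buyers effectively pay pb = ps − 7, where ps is the price sellers receive.
Demand in terms of ps becomes qd = 81 − 1(ps − 7) = 88 - ps. Setting this equal to supply: 88 - ps = -134 + 5.5ps, so ps = 444/13.
Buyers pay pb = 444/13 − 7 = 353/13; q' = -134 + 5.5·(444/13) = 700/13.
Government outlay = subsidy × quantity = 7 × 700/13 = 4900/13.

Government cost = 4900/13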